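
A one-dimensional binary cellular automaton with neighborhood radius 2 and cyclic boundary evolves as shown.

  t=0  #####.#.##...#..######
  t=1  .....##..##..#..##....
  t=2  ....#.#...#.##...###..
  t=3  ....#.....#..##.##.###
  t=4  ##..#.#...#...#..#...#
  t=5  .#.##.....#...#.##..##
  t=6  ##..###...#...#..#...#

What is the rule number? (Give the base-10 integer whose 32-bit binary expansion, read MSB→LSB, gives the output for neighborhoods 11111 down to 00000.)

  nb #####: next=.  (t=0,i=0, bit31=0)
  nb ####.: next=.  (t=0,i=3, bit30=0)
  nb ###.#: next=.  (t=0,i=4, bit29=0)
  nb ###..: next=#  (t=2,i=19, bit28=1)
  nb ##.##: next=.  (t=3,i=15, bit27=0)
  nb ##.#.: next=#  (t=0,i=5, bit26=1)
  nb ##..#: next=.  (t=1,i=7, bit25=0)
  nb ##...: next=#  (t=0,i=10, bit24=1)
  nb #.###: next=.  (t=3,i=19, bit23=0)
  nb #.##.: next=.  (t=0,i=8, bit22=0)
  nb #.#.#: next=#  (t=0,i=6, bit21=1)
  nb #.#..: next=.  (t=2,i=6, bit20=0)
  nb #..##: next=.  (t=0,i=15, bit19=0)
  nb #..#.: next=#  (t=1,i=12, bit18=1)
  nb #...#: next=.  (t=0,i=11, bit17=0)
  nb #....: next=#  (t=1,i=19, bit16=1)
  nb .####: next=#  (t=0,i=17, bit15=1)
  nb .###.: next=.  (t=2,i=18, bit14=0)
  nb .##.#: next=#  (t=3,i=14, bit13=1)
  nb .##..: next=#  (t=0,i=9, bit12=1)
  nb .#.##: next=.  (t=0,i=7, bit11=0)
  nb .#.#.: next=.  (t=2,i=5, bit10=0)
  nb .#..#: next=.  (t=0,i=14, bit9=0)
  nb .#...: next=.  (t=2,i=7, bit8=0)
  nb ..###: next=#  (t=0,i=16, bit7=1)
  nb ..##.: next=.  (t=1,i=5, bit6=0)
  nb ..#.#: next=#  (t=2,i=4, bit5=1)
  nb ..#..: next=#  (t=0,i=13, bit4=1)
  nb ...##: next=#  (t=1,i=4, bit3=1)
  nb ...#.: next=.  (t=0,i=12, bit2=0)
  nb ....#: next=.  (t=1,i=3, bit1=0)
  nb .....: next=.  (t=1,i=0, bit0=0)
  bits 00010101001001011011000010111000 = 354791608

354791608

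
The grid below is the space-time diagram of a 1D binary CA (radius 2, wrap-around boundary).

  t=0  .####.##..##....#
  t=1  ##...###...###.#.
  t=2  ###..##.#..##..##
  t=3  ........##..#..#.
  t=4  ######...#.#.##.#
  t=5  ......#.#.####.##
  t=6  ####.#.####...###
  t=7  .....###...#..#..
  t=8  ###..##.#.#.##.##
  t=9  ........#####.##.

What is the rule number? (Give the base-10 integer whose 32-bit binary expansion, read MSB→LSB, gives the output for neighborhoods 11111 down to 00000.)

167075717

  #####|.  b31=0 t=2,i=0
  ####.|.  b30=0 t=0,i=3
  ###.#|.  b29=0 t=0,i=4
  ###..|.  b28=0 t=1,i=7
  ##.##|#  b27=1 t=0,i=5
  ##.#.|.  b26=0 t=1,i=14
  ##..#|.  b25=0 t=0,i=8
  ##...|#  b24=1 t=0,i=12
  #.###|#  b23=1 t=0,i=1
  #.##.|#  b22=1 t=0,i=6
  #.#.#|#  b21=1 t=1,i=15
  #.#..|#  b20=1 t=2,i=8
  #..##|.  b19=0 t=0,i=9
  #..#.|#  b18=1 t=3,i=11
  #...#|.  b17=0 t=1,i=3
  #....|#  b16=1 t=0,i=13
  .####|.  b15=0 t=0,i=2
  .###.|#  b14=1 t=1,i=6
  .##.#|.  b13=0 t=2,i=6
  .##..|#  b12=1 t=0,i=7
  .#.##|#  b11=1 t=0,i=0
  .#.#.|#  b10=1 t=4,i=10
  .#..#|#  b9=1 t=2,i=9
  .#...|#  b8=1 t=3,i=16
  ..###|#  b7=1 t=1,i=5
  ..##.|.  b6=0 t=0,i=10
  ..#.#|.  b5=0 t=0,i=16
  ..#..|.  b4=0 t=3,i=12
  ...##|.  b3=0 t=1,i=4
  ...#.|#  b2=1 t=0,i=15
  ....#|.  b1=0 t=0,i=14
  .....|#  b0=1 t=3,i=1
  bits 00001001111101010101111110000101 = 167075717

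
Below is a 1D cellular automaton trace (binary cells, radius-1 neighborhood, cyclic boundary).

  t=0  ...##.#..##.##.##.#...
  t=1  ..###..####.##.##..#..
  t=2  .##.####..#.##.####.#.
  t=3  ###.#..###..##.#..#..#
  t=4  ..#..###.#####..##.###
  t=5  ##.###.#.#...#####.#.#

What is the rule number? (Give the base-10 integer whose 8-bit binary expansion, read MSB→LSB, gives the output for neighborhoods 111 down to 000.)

  [7] ### => .  t=1,i=3
  [6] ##. => #  t=0,i=4
  [5] #.# => .  t=0,i=5
  [4] #.. => #  t=0,i=7
  [3] .## => #  t=0,i=3
  [2] .#. => .  t=0,i=6
  [1] ..# => #  t=0,i=2
  [0] ... => .  t=0,i=0
  bits 01011010 = 90

90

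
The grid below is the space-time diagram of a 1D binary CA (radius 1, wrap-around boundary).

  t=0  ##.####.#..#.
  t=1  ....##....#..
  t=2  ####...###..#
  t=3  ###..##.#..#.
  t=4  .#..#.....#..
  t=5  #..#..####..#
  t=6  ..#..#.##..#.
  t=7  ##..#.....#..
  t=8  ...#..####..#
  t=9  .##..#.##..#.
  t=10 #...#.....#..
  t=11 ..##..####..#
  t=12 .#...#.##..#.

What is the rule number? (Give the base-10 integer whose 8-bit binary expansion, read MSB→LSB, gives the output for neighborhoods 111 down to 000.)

131

  ### -> #   bit 7 = 1  t=0,i=4
  ##. -> .   bit 6 = 0  t=0,i=1
  #.# -> .   bit 5 = 0  t=0,i=2
  #.. -> .   bit 4 = 0  t=0,i=9
  .## -> .   bit 3 = 0  t=0,i=0
  .#. -> .   bit 2 = 0  t=0,i=8
  ..# -> #   bit 1 = 1  t=0,i=10
  ... -> #   bit 0 = 1  t=1,i=0
  bits 10000011 = 131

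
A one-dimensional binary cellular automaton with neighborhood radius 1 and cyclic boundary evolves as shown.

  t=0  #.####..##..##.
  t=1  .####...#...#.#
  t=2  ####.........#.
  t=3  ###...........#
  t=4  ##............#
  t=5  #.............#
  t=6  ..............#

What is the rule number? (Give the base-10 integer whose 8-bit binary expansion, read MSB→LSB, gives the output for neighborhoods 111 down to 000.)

  nb ###: next=#  (t=0,i=3, bit7=1)
  nb ##.: next=.  (t=0,i=5, bit6=0)
  nb #.#: next=#  (t=0,i=1, bit5=1)
  nb #..: next=.  (t=0,i=6, bit4=0)
  nb .##: next=#  (t=0,i=2, bit3=1)
  nb .#.: next=.  (t=0,i=0, bit2=0)
  nb ..#: next=.  (t=0,i=7, bit1=0)
  nb ...: next=.  (t=1,i=6, bit0=0)
  bits 10101000 = 168

168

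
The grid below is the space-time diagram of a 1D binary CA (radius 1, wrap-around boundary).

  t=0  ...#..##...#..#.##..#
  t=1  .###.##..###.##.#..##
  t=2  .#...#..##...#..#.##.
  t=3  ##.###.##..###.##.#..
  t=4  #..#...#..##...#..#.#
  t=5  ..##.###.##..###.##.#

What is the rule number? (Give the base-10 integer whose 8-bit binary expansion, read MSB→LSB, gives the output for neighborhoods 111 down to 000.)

  nb ###: next=.  (t=1,i=2, bit7=0)
  nb ##.: next=.  (t=0,i=7, bit6=0)
  nb #.#: next=.  (t=0,i=15, bit5=0)
  nb #..: next=.  (t=0,i=0, bit4=0)
  nb .##: next=#  (t=0,i=6, bit3=1)
  nb .#.: next=#  (t=0,i=3, bit2=1)
  nb ..#: next=#  (t=0,i=2, bit1=1)
  nb ...: next=#  (t=0,i=1, bit0=1)
  bits 00001111 = 15

15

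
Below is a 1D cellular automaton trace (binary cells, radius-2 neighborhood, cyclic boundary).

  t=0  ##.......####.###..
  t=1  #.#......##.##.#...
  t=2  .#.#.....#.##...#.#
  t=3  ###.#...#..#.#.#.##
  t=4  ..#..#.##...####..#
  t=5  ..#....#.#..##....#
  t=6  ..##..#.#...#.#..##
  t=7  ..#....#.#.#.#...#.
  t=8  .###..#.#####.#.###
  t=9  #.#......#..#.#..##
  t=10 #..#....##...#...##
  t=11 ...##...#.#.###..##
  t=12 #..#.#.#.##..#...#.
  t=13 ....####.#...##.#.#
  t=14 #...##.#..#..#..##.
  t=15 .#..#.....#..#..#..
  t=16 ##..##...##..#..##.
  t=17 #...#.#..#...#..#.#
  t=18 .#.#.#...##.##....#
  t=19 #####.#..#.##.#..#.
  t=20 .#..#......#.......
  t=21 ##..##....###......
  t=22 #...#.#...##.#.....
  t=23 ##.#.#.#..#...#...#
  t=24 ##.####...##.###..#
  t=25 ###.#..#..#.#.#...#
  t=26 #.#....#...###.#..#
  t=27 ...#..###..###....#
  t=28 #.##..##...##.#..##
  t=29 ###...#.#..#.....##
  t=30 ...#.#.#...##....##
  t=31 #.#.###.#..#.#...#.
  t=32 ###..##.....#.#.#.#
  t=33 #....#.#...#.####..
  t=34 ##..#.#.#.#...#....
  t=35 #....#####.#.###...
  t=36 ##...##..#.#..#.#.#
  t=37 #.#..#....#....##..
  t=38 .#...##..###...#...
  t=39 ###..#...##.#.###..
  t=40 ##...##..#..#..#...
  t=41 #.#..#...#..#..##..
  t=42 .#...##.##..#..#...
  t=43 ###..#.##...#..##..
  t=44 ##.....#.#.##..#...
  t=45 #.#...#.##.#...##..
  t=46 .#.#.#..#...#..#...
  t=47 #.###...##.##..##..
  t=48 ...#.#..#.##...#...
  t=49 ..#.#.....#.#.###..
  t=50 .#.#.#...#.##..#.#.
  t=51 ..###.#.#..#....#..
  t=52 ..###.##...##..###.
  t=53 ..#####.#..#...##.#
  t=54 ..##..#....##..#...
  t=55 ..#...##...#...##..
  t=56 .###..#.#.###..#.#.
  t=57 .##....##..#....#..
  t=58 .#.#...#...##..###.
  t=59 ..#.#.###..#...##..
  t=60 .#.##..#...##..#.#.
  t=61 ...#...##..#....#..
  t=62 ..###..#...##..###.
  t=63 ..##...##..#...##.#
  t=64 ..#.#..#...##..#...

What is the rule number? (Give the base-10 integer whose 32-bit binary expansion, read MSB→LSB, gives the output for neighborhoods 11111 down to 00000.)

694207956

  [31] ##### => .  t=3,i=0
  [30] ####. => .  t=0,i=11
  [29] ###.# => #  t=0,i=12
  [28] ###.. => .  t=0,i=16
  [27] ##.## => #  t=0,i=13
  [26] ##.#. => .  t=1,i=14
  [25] ##..# => .  t=0,i=17
  [24] ##... => #  t=0,i=2
  [23] #.### => .  t=0,i=14
  [22] #.##. => #  t=1,i=12
  [21] #.#.# => #  t=2,i=1
  [20] #.#.. => .  t=1,i=2
  [19] #..## => .  t=0,i=18
  [18] #..#. => .  t=3,i=10
  [17] #...# => .  t=1,i=17
  [16] #.... => .  t=0,i=3
  [15] .#### => #  t=0,i=10
  [14] .###. => #  t=0,i=15
  [13] .##.# => .  t=1,i=10
  [12] .##.. => .  t=0,i=1
  [11] .#.## => .  t=2,i=10
  [10] .#.#. => #  t=1,i=1
  [9] .#..# => .  t=3,i=9
  [8] .#... => #  t=1,i=3
  [7] ..### => #  t=0,i=9
  [6] ..##. => #  t=0,i=0
  [5] ..#.# => .  t=1,i=0
  [4] ..#.. => #  t=3,i=8
  [3] ...## => .  t=0,i=8
  [2] ...#. => #  t=1,i=18
  [1] ....# => .  t=0,i=7
  [0] ..... => .  t=0,i=4
  bits 00101001011000001100010111010100 = 694207956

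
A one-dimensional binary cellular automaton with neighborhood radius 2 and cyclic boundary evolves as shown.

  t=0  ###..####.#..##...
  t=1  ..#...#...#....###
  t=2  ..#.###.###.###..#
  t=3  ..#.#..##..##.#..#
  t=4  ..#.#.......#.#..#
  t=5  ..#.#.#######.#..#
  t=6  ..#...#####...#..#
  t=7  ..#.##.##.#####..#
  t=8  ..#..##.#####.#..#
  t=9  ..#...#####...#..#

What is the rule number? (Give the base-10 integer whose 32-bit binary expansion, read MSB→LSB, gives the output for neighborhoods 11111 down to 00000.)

2576588863

  [31] ##### => #  t=5,i=8
  [30] ####. => .  t=0,i=7
  [29] ###.# => .  t=0,i=8
  [28] ###.. => #  t=0,i=2
  [27] ##.## => #  t=2,i=7
  [26] ##.#. => .  t=0,i=9
  [25] ##..# => .  t=0,i=3
  [24] ##... => #  t=0,i=15
  [23] #.### => #  t=2,i=4
  [22] #.##. => .  t=7,i=4
  [21] #.#.# => .  t=5,i=4
  [20] #.#.. => #  t=0,i=10
  [19] #..## => .  t=0,i=4
  [18] #..#. => .  t=1,i=1
  [17] #...# => #  t=0,i=16
  [16] #.... => #  t=1,i=12
  [15] .#### => #  t=0,i=6
  [14] .###. => .  t=0,i=1
  [13] .##.# => #  t=3,i=12
  [12] .##.. => .  t=0,i=14
  [11] .#.## => .  t=2,i=3
  [10] .#.#. => .  t=3,i=3
  [9] .#..# => .  t=0,i=11
  [8] .#... => .  t=1,i=3
  [7] ..### => .  t=0,i=0
  [6] ..##. => .  t=0,i=13
  [5] ..#.# => #  t=2,i=2
  [4] ..#.. => #  t=1,i=2
  [3] ...## => #  t=0,i=17
  [2] ...#. => #  t=1,i=5
  [1] ....# => #  t=1,i=13
  [0] ..... => #  t=4,i=7
  bits 10011001100100111010000000111111 = 2576588863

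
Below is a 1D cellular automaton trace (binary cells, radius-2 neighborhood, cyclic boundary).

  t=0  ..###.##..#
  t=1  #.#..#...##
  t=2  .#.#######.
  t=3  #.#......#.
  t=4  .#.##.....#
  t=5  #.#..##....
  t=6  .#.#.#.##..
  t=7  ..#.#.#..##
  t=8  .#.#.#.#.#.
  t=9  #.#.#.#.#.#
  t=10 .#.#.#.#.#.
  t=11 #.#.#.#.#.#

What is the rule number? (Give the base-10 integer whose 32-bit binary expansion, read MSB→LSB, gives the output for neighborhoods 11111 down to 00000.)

  nb #####: next=.  (t=2,i=5, bit31=0)
  nb ####.: next=.  (t=2,i=8, bit30=0)
  nb ###.#: next=.  (t=0,i=4, bit29=0)
  nb ###..: next=#  (t=2,i=9, bit28=1)
  nb ##.##: next=#  (t=0,i=5, bit27=1)
  nb ##.#.: next=#  (t=1,i=1, bit26=1)
  nb ##..#: next=.  (t=0,i=8, bit25=0)
  nb ##...: next=#  (t=4,i=5, bit24=1)
  nb #.###: next=.  (t=2,i=3, bit23=0)
  nb #.##.: next=.  (t=0,i=6, bit22=0)
  nb #.#.#: next=.  (t=3,i=0, bit21=0)
  nb #.#..: next=.  (t=1,i=2, bit20=0)
  nb #..##: next=.  (t=0,i=1, bit19=0)
  nb #..#.: next=#  (t=0,i=9, bit18=1)
  nb #...#: next=#  (t=1,i=7, bit17=1)
  nb #....: next=#  (t=3,i=4, bit16=1)
  nb .####: next=.  (t=2,i=4, bit15=0)
  nb .###.: next=.  (t=0,i=3, bit14=0)
  nb .##.#: next=.  (t=9,i=0, bit13=0)
  nb .##..: next=.  (t=0,i=7, bit12=0)
  nb .#.##: next=#  (t=2,i=2, bit11=1)
  nb .#.#.: next=#  (t=3,i=1, bit10=1)
  nb .#..#: next=#  (t=0,i=0, bit9=1)
  nb .#...: next=#  (t=1,i=6, bit8=1)
  nb ..###: next=#  (t=0,i=2, bit7=1)
  nb ..##.: next=#  (t=5,i=5, bit6=1)
  nb ..#.#: next=.  (t=2,i=1, bit5=0)
  nb ..#..: next=#  (t=0,i=10, bit4=1)
  nb ...##: next=#  (t=1,i=8, bit3=1)
  nb ...#.: next=.  (t=3,i=8, bit2=0)
  nb ....#: next=.  (t=3,i=7, bit1=0)
  nb .....: next=.  (t=3,i=5, bit0=0)
  bits 00011101000001110000111111011000 = 487002072

487002072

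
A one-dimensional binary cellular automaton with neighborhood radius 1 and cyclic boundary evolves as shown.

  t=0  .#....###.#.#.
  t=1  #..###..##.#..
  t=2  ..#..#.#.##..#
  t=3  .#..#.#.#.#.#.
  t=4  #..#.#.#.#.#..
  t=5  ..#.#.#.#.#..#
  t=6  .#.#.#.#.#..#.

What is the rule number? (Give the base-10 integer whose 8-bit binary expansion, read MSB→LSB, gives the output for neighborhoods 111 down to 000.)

99

  ###|.  b7=0 t=0,i=7
  ##.|#  b6=1 t=0,i=8
  #.#|#  b5=1 t=0,i=9
  #..|.  b4=0 t=0,i=2
  .##|.  b3=0 t=0,i=6
  .#.|.  b2=0 t=0,i=1
  ..#|#  b1=1 t=0,i=0
  ...|#  b0=1 t=0,i=3
  bits 01100011 = 99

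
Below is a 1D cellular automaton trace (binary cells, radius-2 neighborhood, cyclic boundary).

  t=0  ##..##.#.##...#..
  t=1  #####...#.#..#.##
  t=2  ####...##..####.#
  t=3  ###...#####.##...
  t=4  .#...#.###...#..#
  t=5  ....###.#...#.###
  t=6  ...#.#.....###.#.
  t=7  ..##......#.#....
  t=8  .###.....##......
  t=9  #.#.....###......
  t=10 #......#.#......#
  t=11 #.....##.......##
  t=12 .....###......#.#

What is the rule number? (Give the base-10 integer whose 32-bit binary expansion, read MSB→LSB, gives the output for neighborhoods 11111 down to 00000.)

  [31] ##### => #  t=1,i=0
  [30] ####. => #  t=1,i=3
  [29] ###.# => .  t=2,i=14
  [28] ###.. => .  t=1,i=4
  [27] ##.## => .  t=2,i=15
  [26] ##.#. => .  t=0,i=6
  [25] ##..# => #  t=0,i=2
  [24] ##... => .  t=0,i=11
  [23] #.### => .  t=1,i=15
  [22] #.##. => .  t=0,i=9
  [21] #.#.# => .  t=0,i=7
  [20] #.#.. => .  t=1,i=10
  [19] #..## => #  t=0,i=3
  [18] #..#. => #  t=1,i=12
  [17] #...# => .  t=0,i=12
  [16] #.... => .  t=5,i=1
  [15] .#### => #  t=1,i=16
  [14] .###. => #  t=3,i=1
  [13] .##.# => .  t=0,i=5
  [12] .##.. => #  t=0,i=1
  [11] .#.## => #  t=0,i=8
  [10] .#.#. => .  t=1,i=9
  [9] .#..# => #  t=0,i=15
  [8] .#... => .  t=4,i=2
  [7] ..### => .  t=2,i=11
  [6] ..##. => #  t=0,i=0
  [5] ..#.# => #  t=1,i=8
  [4] ..#.. => .  t=0,i=14
  [3] ...## => #  t=2,i=6
  [2] ...#. => #  t=0,i=13
  [1] ....# => .  t=5,i=2
  [0] ..... => .  t=6,i=8
  bits 11000010000011001101101001101100 = 3255622252

3255622252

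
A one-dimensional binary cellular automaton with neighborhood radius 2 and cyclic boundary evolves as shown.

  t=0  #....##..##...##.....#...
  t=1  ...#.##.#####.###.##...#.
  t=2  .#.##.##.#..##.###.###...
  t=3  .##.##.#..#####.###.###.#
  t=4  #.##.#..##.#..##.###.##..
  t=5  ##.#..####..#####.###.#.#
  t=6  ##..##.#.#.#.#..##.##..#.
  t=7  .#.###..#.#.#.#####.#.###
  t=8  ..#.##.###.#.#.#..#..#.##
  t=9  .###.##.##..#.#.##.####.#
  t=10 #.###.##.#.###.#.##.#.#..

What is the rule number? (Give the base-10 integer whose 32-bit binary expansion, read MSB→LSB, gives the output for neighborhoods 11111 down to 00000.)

  [31] ##### => .  t=1,i=10
  [30] ####. => .  t=1,i=11
  [29] ###.# => #  t=1,i=12
  [28] ###.. => #  t=2,i=21
  [27] ##.## => #  t=1,i=7
  [26] ##.#. => .  t=2,i=8
  [25] ##..# => .  t=0,i=7
  [24] ##... => #  t=0,i=11
  [23] #.### => .  t=1,i=8
  [22] #.##. => .  t=1,i=5
  [21] #.#.# => .  t=3,i=24
  [20] #.#.. => .  t=2,i=9
  [19] #..## => #  t=0,i=8
  [18] #..#. => #  t=4,i=24
  [17] #...# => #  t=0,i=12
  [16] #.... => .  t=0,i=2
  [15] .#### => #  t=1,i=9
  [14] .###. => #  t=1,i=15
  [13] .##.# => #  t=1,i=6
  [12] .##.. => #  t=0,i=6
  [11] .#.## => #  t=1,i=4
  [10] .#.#. => #  t=6,i=8
  [9] .#..# => #  t=2,i=10
  [8] .#... => .  t=0,i=1
  [7] ..### => .  t=3,i=10
  [6] ..##. => #  t=0,i=5
  [5] ..#.# => #  t=1,i=3
  [4] ..#.. => .  t=0,i=0
  [3] ...## => .  t=0,i=4
  [2] ...#. => .  t=0,i=20
  [1] ....# => #  t=0,i=3
  [0] ..... => #  t=0,i=18
  bits 00111001000011101111111001100011 = 957283939

957283939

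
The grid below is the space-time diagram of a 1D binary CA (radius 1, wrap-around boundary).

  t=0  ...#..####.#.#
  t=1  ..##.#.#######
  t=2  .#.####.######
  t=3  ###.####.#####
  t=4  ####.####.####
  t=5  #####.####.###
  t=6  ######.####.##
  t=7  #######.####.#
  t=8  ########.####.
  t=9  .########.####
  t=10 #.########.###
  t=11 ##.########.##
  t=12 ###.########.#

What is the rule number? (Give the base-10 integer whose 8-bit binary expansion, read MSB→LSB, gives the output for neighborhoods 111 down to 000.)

  ###|#  b7=1 t=0,i=7
  ##.|#  b6=1 t=0,i=9
  #.#|#  b5=1 t=0,i=10
  #..|.  b4=0 t=0,i=0
  .##|.  b3=0 t=0,i=6
  .#.|#  b2=1 t=0,i=3
  ..#|#  b1=1 t=0,i=2
  ...|.  b0=0 t=0,i=1
  bits 11100110 = 230

230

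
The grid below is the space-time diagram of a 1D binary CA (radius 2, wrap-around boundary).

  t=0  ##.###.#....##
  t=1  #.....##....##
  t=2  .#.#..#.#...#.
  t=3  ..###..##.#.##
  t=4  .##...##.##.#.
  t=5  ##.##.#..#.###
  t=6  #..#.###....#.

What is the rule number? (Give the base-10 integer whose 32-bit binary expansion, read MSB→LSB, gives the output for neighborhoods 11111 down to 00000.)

  [31] ##### => .  t=5,i=13
  [30] ####. => #  t=0,i=0
  [29] ###.# => .  t=0,i=1
  [28] ###.. => .  t=1,i=0
  [27] ##.## => .  t=0,i=2
  [26] ##.#. => #  t=0,i=6
  [25] ##..# => .  t=3,i=0
  [24] ##... => #  t=1,i=1
  [23] #.### => .  t=0,i=3
  [22] #.##. => #  t=3,i=12
  [21] #.#.# => #  t=3,i=10
  [20] #.#.. => #  t=0,i=7
  [19] #..## => #  t=3,i=1
  [18] #..#. => .  t=2,i=0
  [17] #...# => #  t=2,i=10
  [16] #.... => .  t=0,i=9
  [15] .#### => #  t=0,i=13
  [14] .###. => .  t=0,i=4
  [13] .##.# => .  t=3,i=8
  [12] .##.. => .  t=1,i=7
  [11] .#.## => .  t=3,i=11
  [10] .#.#. => #  t=2,i=2
  [9] .#..# => #  t=2,i=4
  [8] .#... => .  t=0,i=8
  [7] ..### => #  t=0,i=12
  [6] ..##. => #  t=1,i=6
  [5] ..#.# => .  t=2,i=1
  [4] ..#.. => #  t=2,i=12
  [3] ...## => .  t=0,i=11
  [2] ...#. => .  t=2,i=11
  [1] ....# => .  t=0,i=10
  [0] ..... => #  t=1,i=3
  bits 01000101011110101000011011010001 = 1165657809

1165657809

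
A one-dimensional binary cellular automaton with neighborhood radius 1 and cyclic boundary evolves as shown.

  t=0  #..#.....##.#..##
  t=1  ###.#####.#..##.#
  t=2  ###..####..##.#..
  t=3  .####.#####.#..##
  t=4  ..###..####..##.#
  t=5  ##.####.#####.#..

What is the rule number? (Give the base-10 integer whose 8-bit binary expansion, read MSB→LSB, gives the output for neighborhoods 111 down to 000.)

211

  ### -> #   bit 7 = 1  t=0,i=16
  ##. -> #   bit 6 = 1  t=0,i=0
  #.# -> .   bit 5 = 0  t=0,i=11
  #.. -> #   bit 4 = 1  t=0,i=1
  .## -> .   bit 3 = 0  t=0,i=9
  .#. -> .   bit 2 = 0  t=0,i=3
  ..# -> #   bit 1 = 1  t=0,i=2
  ... -> #   bit 0 = 1  t=0,i=5
  bits 11010011 = 211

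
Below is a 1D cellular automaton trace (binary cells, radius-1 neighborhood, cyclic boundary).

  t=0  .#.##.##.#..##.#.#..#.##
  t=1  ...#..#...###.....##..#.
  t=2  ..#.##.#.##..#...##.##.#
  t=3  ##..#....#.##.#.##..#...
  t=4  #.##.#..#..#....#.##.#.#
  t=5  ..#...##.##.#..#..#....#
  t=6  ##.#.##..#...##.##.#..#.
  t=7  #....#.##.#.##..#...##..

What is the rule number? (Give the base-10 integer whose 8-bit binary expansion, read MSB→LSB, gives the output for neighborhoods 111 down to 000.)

  [7] ### => .  t=1,i=11
  [6] ##. => .  t=0,i=4
  [5] #.# => .  t=0,i=0
  [4] #.. => #  t=0,i=10
  [3] .## => #  t=0,i=3
  [2] .#. => .  t=0,i=1
  [1] ..# => #  t=0,i=11
  [0] ... => .  t=1,i=0
  bits 00011010 = 26

26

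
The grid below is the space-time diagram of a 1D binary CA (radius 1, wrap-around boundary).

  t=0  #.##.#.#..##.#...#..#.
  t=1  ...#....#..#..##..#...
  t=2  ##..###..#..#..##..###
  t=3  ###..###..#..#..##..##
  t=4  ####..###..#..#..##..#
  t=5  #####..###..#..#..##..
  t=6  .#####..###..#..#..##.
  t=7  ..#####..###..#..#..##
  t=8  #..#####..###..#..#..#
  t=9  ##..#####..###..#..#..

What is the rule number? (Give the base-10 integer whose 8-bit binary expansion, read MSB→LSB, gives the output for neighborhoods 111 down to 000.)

  ###|#  b7=1 t=2,i=0
  ##.|#  b6=1 t=0,i=3
  #.#|.  b5=0 t=0,i=1
  #..|#  b4=1 t=0,i=8
  .##|.  b3=0 t=0,i=2
  .#.|.  b2=0 t=0,i=0
  ..#|.  b1=0 t=0,i=9
  ...|#  b0=1 t=0,i=15
  bits 11010001 = 209

209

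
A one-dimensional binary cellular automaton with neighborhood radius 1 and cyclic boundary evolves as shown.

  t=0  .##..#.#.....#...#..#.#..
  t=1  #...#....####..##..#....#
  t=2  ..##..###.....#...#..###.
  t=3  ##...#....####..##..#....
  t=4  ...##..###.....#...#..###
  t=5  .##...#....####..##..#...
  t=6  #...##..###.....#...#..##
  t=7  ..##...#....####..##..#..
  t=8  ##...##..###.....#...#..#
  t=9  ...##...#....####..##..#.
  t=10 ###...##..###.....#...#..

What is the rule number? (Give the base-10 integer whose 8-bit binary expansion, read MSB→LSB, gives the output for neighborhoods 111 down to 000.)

3

  nb ###: next=.  (t=1,i=10, bit7=0)
  nb ##.: next=.  (t=0,i=2, bit6=0)
  nb #.#: next=.  (t=0,i=6, bit5=0)
  nb #..: next=.  (t=0,i=3, bit4=0)
  nb .##: next=.  (t=0,i=1, bit3=0)
  nb .#.: next=.  (t=0,i=5, bit2=0)
  nb ..#: next=#  (t=0,i=0, bit1=1)
  nb ...: next=#  (t=0,i=9, bit0=1)
  bits 00000011 = 3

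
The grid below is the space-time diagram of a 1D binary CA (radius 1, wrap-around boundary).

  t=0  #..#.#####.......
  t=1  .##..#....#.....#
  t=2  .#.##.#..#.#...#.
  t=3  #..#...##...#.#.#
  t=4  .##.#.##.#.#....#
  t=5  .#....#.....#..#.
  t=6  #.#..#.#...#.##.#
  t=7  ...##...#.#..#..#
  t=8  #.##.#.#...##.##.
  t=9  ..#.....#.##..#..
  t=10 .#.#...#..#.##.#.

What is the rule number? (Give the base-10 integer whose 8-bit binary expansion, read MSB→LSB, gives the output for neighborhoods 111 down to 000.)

26

  ###|.  b7=0 t=0,i=6
  ##.|.  b6=0 t=0,i=9
  #.#|.  b5=0 t=0,i=4
  #..|#  b4=1 t=0,i=1
  .##|#  b3=1 t=0,i=5
  .#.|.  b2=0 t=0,i=0
  ..#|#  b1=1 t=0,i=2
  ...|.  b0=0 t=0,i=11
  bits 00011010 = 26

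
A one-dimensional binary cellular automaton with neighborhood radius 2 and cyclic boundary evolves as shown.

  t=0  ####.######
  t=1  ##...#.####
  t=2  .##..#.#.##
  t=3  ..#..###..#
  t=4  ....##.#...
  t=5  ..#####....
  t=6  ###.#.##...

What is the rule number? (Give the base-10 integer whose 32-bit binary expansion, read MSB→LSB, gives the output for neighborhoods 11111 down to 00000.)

  ##### -> #   bit 31 = 1  t=0,i=0
  ####. -> .   bit 30 = 0  t=0,i=2
  ###.# -> .   bit 29 = 0  t=0,i=3
  ###.. -> #   bit 28 = 1  t=1,i=1
  ##.## -> .   bit 27 = 0  t=0,i=4
  ##.#. -> #   bit 26 = 1  t=4,i=6
  ##..# -> .   bit 25 = 0  t=2,i=3
  ##... -> #   bit 24 = 1  t=1,i=2
  #.### -> #   bit 23 = 1  t=0,i=5
  #.##. -> .   bit 22 = 0  t=2,i=1
  #.#.# -> #   bit 21 = 1  t=2,i=7
  #.#.. -> .   bit 20 = 0  t=4,i=7
  #..## -> #   bit 19 = 1  t=3,i=4
  #..#. -> .   bit 18 = 0  t=2,i=4
  #...# -> .   bit 17 = 0  t=1,i=3
  #.... -> .   bit 16 = 0  t=4,i=9
  .#### -> .   bit 15 = 0  t=0,i=6
  .###. -> .   bit 14 = 0  t=3,i=6
  .##.# -> #   bit 13 = 1  t=2,i=10
  .##.. -> #   bit 12 = 1  t=2,i=2
  .#.## -> .   bit 11 = 0  t=1,i=6
  .#.#. -> #   bit 10 = 1  t=2,i=6
  .#..# -> .   bit 9 = 0  t=3,i=0
  .#... -> .   bit 8 = 0  t=4,i=8
  ..### -> #   bit 7 = 1  t=3,i=5
  ..##. -> #   bit 6 = 1  t=4,i=4
  ..#.# -> #   bit 5 = 1  t=1,i=5
  ..#.. -> .   bit 4 = 0  t=3,i=2
  ...## -> #   bit 3 = 1  t=4,i=3
  ...#. -> .   bit 2 = 0  t=1,i=4
  ....# -> #   bit 1 = 1  t=4,i=2
  ..... -> .   bit 0 = 0  t=4,i=0
  bits 10010101101010000011010011101010 = 2510828778

2510828778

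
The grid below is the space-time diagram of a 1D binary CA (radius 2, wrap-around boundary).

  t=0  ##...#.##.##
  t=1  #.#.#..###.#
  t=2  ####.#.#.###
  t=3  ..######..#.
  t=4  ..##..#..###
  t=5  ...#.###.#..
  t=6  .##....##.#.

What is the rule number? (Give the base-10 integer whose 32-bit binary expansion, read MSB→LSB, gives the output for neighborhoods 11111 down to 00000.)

  [31] ##### => .  t=2,i=0
  [30] ####. => #  t=0,i=0
  [29] ###.# => #  t=1,i=9
  [28] ###.. => .  t=0,i=1
  [27] ##.## => #  t=0,i=9
  [26] ##.#. => #  t=1,i=1
  [25] ##..# => .  t=3,i=8
  [24] ##... => #  t=0,i=2
  [23] #.### => .  t=0,i=10
  [22] #.##. => #  t=0,i=7
  [21] #.#.# => #  t=1,i=2
  [20] #.#.. => .  t=1,i=4
  [19] #..## => .  t=1,i=6
  [18] #..#. => #  t=3,i=9
  [17] #...# => .  t=0,i=3
  [16] #.... => .  t=5,i=11
  [15] .#### => #  t=0,i=11
  [14] .###. => .  t=1,i=8
  [13] .##.# => #  t=0,i=8
  [12] .##.. => #  t=4,i=3
  [11] .#.## => .  t=0,i=6
  [10] .#.#. => #  t=1,i=3
  [9] .#..# => #  t=1,i=5
  [8] .#... => #  t=3,i=11
  [7] ..### => #  t=1,i=7
  [6] ..##. => .  t=4,i=2
  [5] ..#.# => .  t=0,i=5
  [4] ..#.. => #  t=3,i=10
  [3] ...## => .  t=3,i=1
  [2] ...#. => #  t=0,i=4
  [1] ....# => #  t=5,i=1
  [0] ..... => .  t=5,i=0
  bits 01101101011001001011011110010110 = 1835317142

1835317142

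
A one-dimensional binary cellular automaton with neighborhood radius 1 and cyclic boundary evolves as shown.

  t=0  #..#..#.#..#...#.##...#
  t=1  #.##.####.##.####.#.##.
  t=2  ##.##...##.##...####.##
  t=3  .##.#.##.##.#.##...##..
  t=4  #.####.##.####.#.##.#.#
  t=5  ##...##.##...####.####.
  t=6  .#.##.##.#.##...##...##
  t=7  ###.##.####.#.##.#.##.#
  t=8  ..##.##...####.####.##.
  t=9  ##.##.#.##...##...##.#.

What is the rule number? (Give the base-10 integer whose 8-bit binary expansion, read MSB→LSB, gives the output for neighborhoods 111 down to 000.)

  [7] ### => .  t=1,i=6
  [6] ##. => #  t=0,i=0
  [5] #.# => #  t=0,i=7
  [4] #.. => .  t=0,i=1
  [3] .## => .  t=0,i=17
  [2] .#. => #  t=0,i=3
  [1] ..# => #  t=0,i=2
  [0] ... => #  t=0,i=13
  bits 01100111 = 103

103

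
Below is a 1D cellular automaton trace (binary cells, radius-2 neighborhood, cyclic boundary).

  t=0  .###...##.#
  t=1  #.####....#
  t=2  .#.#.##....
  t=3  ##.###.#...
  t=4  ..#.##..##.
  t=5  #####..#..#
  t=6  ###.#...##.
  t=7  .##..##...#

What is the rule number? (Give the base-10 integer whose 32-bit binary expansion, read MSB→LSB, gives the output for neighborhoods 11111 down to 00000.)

  ##### -> #   bit 31 = 1  t=5,i=1
  ####. -> .   bit 30 = 0  t=1,i=4
  ###.# -> #   bit 29 = 1  t=3,i=5
  ###.. -> #   bit 28 = 1  t=0,i=3
  ##.## -> #   bit 27 = 1  t=1,i=1
  ##.#. -> .   bit 26 = 0  t=0,i=9
  ##..# -> .   bit 25 = 0  t=4,i=6
  ##... -> #   bit 24 = 1  t=0,i=4
  #.### -> .   bit 23 = 0  t=0,i=1
  #.##. -> #   bit 22 = 1  t=2,i=5
  #.#.# -> #   bit 21 = 1  t=0,i=10
  #.#.. -> .   bit 20 = 0  t=3,i=7
  #..## -> #   bit 19 = 1  t=4,i=7
  #..#. -> .   bit 18 = 0  t=5,i=6
  #...# -> #   bit 17 = 1  t=0,i=5
  #.... -> .   bit 16 = 0  t=1,i=7
  .#### -> #   bit 15 = 1  t=1,i=3
  .###. -> #   bit 14 = 1  t=0,i=2
  .##.# -> .   bit 13 = 0  t=0,i=8
  .##.. -> .   bit 12 = 0  t=2,i=6
  .#.## -> #   bit 11 = 1  t=0,i=0
  .#.#. -> .   bit 10 = 0  t=2,i=2
  .#..# -> #   bit 9 = 1  t=5,i=8
  .#... -> #   bit 8 = 1  t=3,i=8
  ..### -> .   bit 7 = 0  t=5,i=10
  ..##. -> .   bit 6 = 0  t=0,i=7
  ..#.# -> #   bit 5 = 1  t=2,i=1
  ..#.. -> .   bit 4 = 0  t=5,i=7
  ...## -> .   bit 3 = 0  t=0,i=6
  ...#. -> #   bit 2 = 1  t=2,i=0
  ....# -> .   bit 1 = 0  t=1,i=8
  ..... -> .   bit 0 = 0  t=2,i=9
  bits 10111001011010101100101100100100 = 3110783780

3110783780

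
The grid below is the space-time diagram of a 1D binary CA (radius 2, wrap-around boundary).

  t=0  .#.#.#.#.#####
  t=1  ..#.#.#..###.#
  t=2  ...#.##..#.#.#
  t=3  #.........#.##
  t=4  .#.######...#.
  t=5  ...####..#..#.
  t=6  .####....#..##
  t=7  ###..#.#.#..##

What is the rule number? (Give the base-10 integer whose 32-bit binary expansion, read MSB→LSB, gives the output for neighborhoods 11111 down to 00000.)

  nb #####: next=#  (t=0,i=11, bit31=1)
  nb ####.: next=.  (t=0,i=12, bit30=0)
  nb ###.#: next=#  (t=0,i=13, bit29=1)
  nb ###..: next=.  (t=3,i=0, bit28=0)
  nb ##.##: next=#  (t=6,i=0, bit27=1)
  nb ##.#.: next=.  (t=0,i=0, bit26=0)
  nb ##..#: next=.  (t=2,i=7, bit25=0)
  nb ##...: next=#  (t=3,i=1, bit24=1)
  nb #.###: next=#  (t=0,i=9, bit23=1)
  nb #.##.: next=.  (t=2,i=5, bit22=0)
  nb #.#.#: next=.  (t=0,i=1, bit21=0)
  nb #.#..: next=#  (t=1,i=6, bit20=1)
  nb #..##: next=.  (t=1,i=8, bit19=0)
  nb #..#.: next=.  (t=1,i=1, bit18=0)
  nb #...#: next=.  (t=2,i=1, bit17=0)
  nb #....: next=.  (t=3,i=2, bit16=0)
  nb .####: next=#  (t=0,i=10, bit15=1)
  nb .###.: next=.  (t=1,i=10, bit14=0)
  nb .##.#: next=#  (t=6,i=13, bit13=1)
  nb .##..: next=.  (t=2,i=6, bit12=0)
  nb .#.##: next=.  (t=0,i=8, bit11=0)
  nb .#.#.: next=#  (t=0,i=2, bit10=1)
  nb .#..#: next=.  (t=1,i=0, bit9=0)
  nb .#...: next=#  (t=2,i=0, bit8=1)
  nb ..###: next=#  (t=1,i=9, bit7=1)
  nb ..##.: next=#  (t=6,i=12, bit6=1)
  nb ..#.#: next=.  (t=1,i=2, bit5=0)
  nb ..#..: next=#  (t=4,i=12, bit4=1)
  nb ...##: next=#  (t=5,i=2, bit3=1)
  nb ...#.: next=.  (t=2,i=2, bit2=0)
  nb ....#: next=#  (t=3,i=8, bit1=1)
  nb .....: next=#  (t=3,i=3, bit0=1)
  bits 10101001100100001010010111011011 = 2844829147

2844829147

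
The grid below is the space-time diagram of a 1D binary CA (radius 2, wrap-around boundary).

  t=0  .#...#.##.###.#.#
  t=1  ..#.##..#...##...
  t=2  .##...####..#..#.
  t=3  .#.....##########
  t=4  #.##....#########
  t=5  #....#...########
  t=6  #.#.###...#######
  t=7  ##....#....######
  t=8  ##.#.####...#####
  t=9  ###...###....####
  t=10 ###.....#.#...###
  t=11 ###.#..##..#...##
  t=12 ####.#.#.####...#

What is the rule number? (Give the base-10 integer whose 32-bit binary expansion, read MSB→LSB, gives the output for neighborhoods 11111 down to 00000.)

4127564660

  ##### -> #   bit 31 = 1  t=3,i=9
  ####. -> #   bit 30 = 1  t=2,i=8
  ###.# -> #   bit 29 = 1  t=0,i=12
  ###.. -> #   bit 28 = 1  t=2,i=9
  ##.## -> .   bit 27 = 0  t=0,i=9
  ##.#. -> #   bit 26 = 1  t=0,i=13
  ##..# -> #   bit 25 = 1  t=1,i=6
  ##... -> .   bit 24 = 0  t=1,i=14
  #.### -> .   bit 23 = 0  t=0,i=10
  #.##. -> .   bit 22 = 0  t=0,i=7
  #.#.# -> .   bit 21 = 0  t=0,i=14
  #.#.. -> .   bit 20 = 0  t=0,i=1
  #..## -> .   bit 19 = 0  t=2,i=0
  #..#. -> #   bit 18 = 1  t=1,i=7
  #...# -> .   bit 17 = 0  t=0,i=3
  #.... -> #   bit 16 = 1  t=1,i=15
  .#### -> #   bit 15 = 1  t=2,i=7
  .###. -> .   bit 14 = 0  t=0,i=11
  .##.# -> #   bit 13 = 1  t=0,i=8
  .##.. -> .   bit 12 = 0  t=1,i=5
  .#.## -> .   bit 11 = 0  t=0,i=6
  .#.#. -> .   bit 10 = 0  t=0,i=0
  .#..# -> #   bit 9 = 1  t=2,i=13
  .#... -> #   bit 8 = 1  t=0,i=2
  ..### -> .   bit 7 = 0  t=2,i=6
  ..##. -> #   bit 6 = 1  t=1,i=12
  ..#.# -> #   bit 5 = 1  t=0,i=5
  ..#.. -> #   bit 4 = 1  t=1,i=8
  ...## -> .   bit 3 = 0  t=1,i=11
  ...#. -> #   bit 2 = 1  t=0,i=4
  ....# -> .   bit 1 = 0  t=1,i=0
  ..... -> .   bit 0 = 0  t=1,i=16
  bits 11110110000001011010001101110100 = 4127564660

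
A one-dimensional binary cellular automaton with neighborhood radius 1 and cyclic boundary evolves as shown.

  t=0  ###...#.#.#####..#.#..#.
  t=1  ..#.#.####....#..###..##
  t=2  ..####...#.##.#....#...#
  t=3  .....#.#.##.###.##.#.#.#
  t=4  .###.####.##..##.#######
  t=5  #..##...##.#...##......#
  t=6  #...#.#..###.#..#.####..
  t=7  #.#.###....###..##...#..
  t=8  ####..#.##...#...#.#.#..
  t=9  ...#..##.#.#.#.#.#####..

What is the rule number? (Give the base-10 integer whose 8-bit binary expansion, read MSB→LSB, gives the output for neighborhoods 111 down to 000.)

101

  nb ###: next=.  (t=0,i=1, bit7=0)
  nb ##.: next=#  (t=0,i=2, bit6=1)
  nb #.#: next=#  (t=0,i=7, bit5=1)
  nb #..: next=.  (t=0,i=3, bit4=0)
  nb .##: next=.  (t=0,i=0, bit3=0)
  nb .#.: next=#  (t=0,i=6, bit2=1)
  nb ..#: next=.  (t=0,i=5, bit1=0)
  nb ...: next=#  (t=0,i=4, bit0=1)
  bits 01100101 = 101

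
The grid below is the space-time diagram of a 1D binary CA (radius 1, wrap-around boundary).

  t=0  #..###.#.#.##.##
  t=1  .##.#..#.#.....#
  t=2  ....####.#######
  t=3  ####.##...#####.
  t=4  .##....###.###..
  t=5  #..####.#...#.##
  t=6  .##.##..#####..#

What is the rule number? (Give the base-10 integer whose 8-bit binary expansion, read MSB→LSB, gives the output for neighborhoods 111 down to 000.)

  ###|#  b7=1 t=0,i=4
  ##.|.  b6=0 t=0,i=0
  #.#|.  b5=0 t=0,i=6
  #..|#  b4=1 t=0,i=1
  .##|.  b3=0 t=0,i=3
  .#.|#  b2=1 t=0,i=7
  ..#|#  b1=1 t=0,i=2
  ...|#  b0=1 t=1,i=11
  bits 10010111 = 151

151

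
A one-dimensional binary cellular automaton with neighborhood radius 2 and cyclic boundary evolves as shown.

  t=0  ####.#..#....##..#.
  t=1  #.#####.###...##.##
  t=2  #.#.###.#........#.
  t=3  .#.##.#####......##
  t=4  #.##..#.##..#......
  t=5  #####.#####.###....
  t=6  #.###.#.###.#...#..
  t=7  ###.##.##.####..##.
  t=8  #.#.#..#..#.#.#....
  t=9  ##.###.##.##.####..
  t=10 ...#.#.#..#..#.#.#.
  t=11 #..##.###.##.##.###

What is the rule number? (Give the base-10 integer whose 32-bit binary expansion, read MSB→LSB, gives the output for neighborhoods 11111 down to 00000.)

  [31] ##### => #  t=1,i=4
  [30] ####. => #  t=0,i=2
  [29] ###.# => #  t=0,i=3
  [28] ###.. => .  t=1,i=10
  [27] ##.## => .  t=1,i=1
  [26] ##.#. => #  t=0,i=4
  [25] ##..# => #  t=0,i=15
  [24] ##... => .  t=1,i=11
  [23] #.### => #  t=0,i=0
  [22] #.##. => #  t=3,i=3
  [21] #.#.# => .  t=2,i=0
  [20] #.#.. => #  t=0,i=5
  [19] #..## => .  t=7,i=15
  [18] #..#. => .  t=0,i=7
  [17] #...# => .  t=1,i=12
  [16] #.... => #  t=0,i=10
  [15] .#### => .  t=0,i=1
  [14] .###. => .  t=1,i=9
  [13] .##.# => .  t=1,i=15
  [12] .##.. => #  t=0,i=14
  [11] .#.## => #  t=0,i=18
  [10] .#.#. => #  t=2,i=1
  [9] .#..# => #  t=0,i=6
  [8] .#... => #  t=0,i=9
  [7] ..### => #  t=5,i=0
  [6] ..##. => .  t=0,i=13
  [5] ..#.# => #  t=0,i=17
  [4] ..#.. => #  t=0,i=8
  [3] ...## => .  t=0,i=12
  [2] ...#. => .  t=2,i=16
  [1] ....# => .  t=0,i=11
  [0] ..... => .  t=2,i=11
  bits 11100110110100010001111110110000 = 3872464816

3872464816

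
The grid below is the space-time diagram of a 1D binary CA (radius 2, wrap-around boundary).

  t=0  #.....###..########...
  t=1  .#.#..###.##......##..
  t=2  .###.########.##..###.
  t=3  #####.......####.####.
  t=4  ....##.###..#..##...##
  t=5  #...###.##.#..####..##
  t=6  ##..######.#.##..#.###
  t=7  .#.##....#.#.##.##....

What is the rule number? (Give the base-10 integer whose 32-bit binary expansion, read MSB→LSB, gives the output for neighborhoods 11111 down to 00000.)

964457953

  nb #####: next=.  (t=0,i=13, bit31=0)
  nb ####.: next=.  (t=0,i=17, bit30=0)
  nb ###.#: next=#  (t=1,i=8, bit29=1)
  nb ###..: next=#  (t=0,i=8, bit28=1)
  nb ##.##: next=#  (t=1,i=9, bit27=1)
  nb ##.#.: next=.  (t=5,i=10, bit26=0)
  nb ##..#: next=.  (t=0,i=9, bit25=0)
  nb ##...: next=#  (t=0,i=19, bit24=1)
  nb #.###: next=.  (t=2,i=5, bit23=0)
  nb #.##.: next=#  (t=1,i=10, bit22=1)
  nb #.#.#: next=#  (t=6,i=11, bit21=1)
  nb #.#..: next=#  (t=1,i=3, bit20=1)
  nb #..##: next=#  (t=0,i=10, bit19=1)
  nb #..#.: next=#  (t=4,i=11, bit18=1)
  nb #...#: next=.  (t=0,i=20, bit17=0)
  nb #....: next=.  (t=0,i=2, bit16=0)
  nb .####: next=.  (t=0,i=12, bit15=0)
  nb .###.: next=#  (t=0,i=7, bit14=1)
  nb .##.#: next=#  (t=4,i=5, bit13=1)
  nb .##..: next=#  (t=1,i=11, bit12=1)
  nb .#.##: next=.  (t=6,i=12, bit11=0)
  nb .#.#.: next=#  (t=1,i=2, bit10=1)
  nb .#..#: next=.  (t=1,i=4, bit9=0)
  nb .#...: next=#  (t=0,i=1, bit8=1)
  nb ..###: next=#  (t=0,i=6, bit7=1)
  nb ..##.: next=#  (t=1,i=18, bit6=1)
  nb ..#.#: next=#  (t=1,i=1, bit5=1)
  nb ..#..: next=.  (t=0,i=0, bit4=0)
  nb ...##: next=.  (t=0,i=5, bit3=0)
  nb ...#.: next=.  (t=0,i=21, bit2=0)
  nb ....#: next=.  (t=0,i=4, bit1=0)
  nb .....: next=#  (t=0,i=3, bit0=1)
  bits 00111001011111000111010111100001 = 964457953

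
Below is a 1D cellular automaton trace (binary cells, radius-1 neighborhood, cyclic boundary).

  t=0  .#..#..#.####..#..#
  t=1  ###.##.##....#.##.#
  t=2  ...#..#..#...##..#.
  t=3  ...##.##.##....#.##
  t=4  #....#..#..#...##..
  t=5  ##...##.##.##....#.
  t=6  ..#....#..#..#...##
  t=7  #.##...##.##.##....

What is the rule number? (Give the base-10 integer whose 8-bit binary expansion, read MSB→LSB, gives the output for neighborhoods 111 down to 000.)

52

  ### -> .   bit 7 = 0  t=0,i=10
  ##. -> .   bit 6 = 0  t=0,i=12
  #.# -> #   bit 5 = 1  t=0,i=0
  #.. -> #   bit 4 = 1  t=0,i=2
  .## -> .   bit 3 = 0  t=0,i=9
  .#. -> #   bit 2 = 1  t=0,i=1
  ..# -> .   bit 1 = 0  t=0,i=3
  ... -> .   bit 0 = 0  t=1,i=10
  bits 00110100 = 52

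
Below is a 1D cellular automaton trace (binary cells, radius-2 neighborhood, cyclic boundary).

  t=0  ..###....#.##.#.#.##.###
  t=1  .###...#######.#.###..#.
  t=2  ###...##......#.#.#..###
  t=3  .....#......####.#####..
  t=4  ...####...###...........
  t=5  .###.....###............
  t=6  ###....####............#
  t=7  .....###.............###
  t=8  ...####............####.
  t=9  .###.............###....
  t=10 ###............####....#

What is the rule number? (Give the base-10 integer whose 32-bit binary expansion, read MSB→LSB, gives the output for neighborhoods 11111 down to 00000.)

  #####|.  b31=0 t=1,i=9
  ####.|.  b30=0 t=1,i=12
  ###.#|.  b29=0 t=1,i=13
  ###..|.  b28=0 t=0,i=4
  ##.##|.  b27=0 t=0,i=20
  ##.#.|#  b26=1 t=0,i=13
  ##..#|.  b25=0 t=0,i=0
  ##...|.  b24=0 t=0,i=5
  #.###|.  b23=0 t=0,i=21
  #.##.|#  b22=1 t=0,i=11
  #.#.#|.  b21=0 t=0,i=14
  #.#..|#  b20=1 t=2,i=18
  #..##|#  b19=1 t=0,i=1
  #..#.|#  b18=1 t=1,i=21
  #...#|.  b17=0 t=1,i=5
  #....|.  b16=0 t=0,i=6
  .####|.  b15=0 t=1,i=8
  .###.|#  b14=1 t=0,i=3
  .##.#|#  b13=1 t=0,i=12
  .##..|.  b12=0 t=2,i=7
  .#.##|#  b11=1 t=0,i=10
  .#.#.|#  b10=1 t=0,i=15
  .#..#|#  b9=1 t=1,i=23
  .#...|#  b8=1 t=3,i=6
  ..###|#  b7=1 t=0,i=2
  ..##.|.  b6=0 t=2,i=6
  ..#.#|#  b5=1 t=0,i=9
  ..#..|#  b4=1 t=1,i=22
  ...##|#  b3=1 t=1,i=6
  ...#.|#  b2=1 t=0,i=8
  ....#|#  b1=1 t=0,i=7
  .....|.  b0=0 t=2,i=10
  bits 00000100010111000110111110111110 = 73166782

73166782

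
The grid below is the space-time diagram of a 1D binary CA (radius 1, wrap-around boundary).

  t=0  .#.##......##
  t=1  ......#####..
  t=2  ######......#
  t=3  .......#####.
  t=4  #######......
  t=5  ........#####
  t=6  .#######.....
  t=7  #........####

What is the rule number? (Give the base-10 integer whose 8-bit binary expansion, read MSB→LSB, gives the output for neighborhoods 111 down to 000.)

3

  nb ###: next=.  (t=1,i=7, bit7=0)
  nb ##.: next=.  (t=0,i=4, bit6=0)
  nb #.#: next=.  (t=0,i=0, bit5=0)
  nb #..: next=.  (t=0,i=5, bit4=0)
  nb .##: next=.  (t=0,i=3, bit3=0)
  nb .#.: next=.  (t=0,i=1, bit2=0)
  nb ..#: next=#  (t=0,i=10, bit1=1)
  nb ...: next=#  (t=0,i=6, bit0=1)
  bits 00000011 = 3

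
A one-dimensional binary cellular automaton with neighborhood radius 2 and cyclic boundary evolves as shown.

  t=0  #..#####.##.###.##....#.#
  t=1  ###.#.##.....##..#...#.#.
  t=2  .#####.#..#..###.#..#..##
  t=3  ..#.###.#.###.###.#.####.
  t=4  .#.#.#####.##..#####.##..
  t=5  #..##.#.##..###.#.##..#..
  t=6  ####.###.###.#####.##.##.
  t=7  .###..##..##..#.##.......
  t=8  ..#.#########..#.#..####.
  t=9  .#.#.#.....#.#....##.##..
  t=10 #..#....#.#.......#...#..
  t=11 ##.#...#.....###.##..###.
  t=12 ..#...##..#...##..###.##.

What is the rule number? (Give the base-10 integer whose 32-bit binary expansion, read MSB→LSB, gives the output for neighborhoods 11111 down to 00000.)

1713953365

  ##### -> .   bit 31 = 0  t=0,i=5
  ####. -> #   bit 30 = 1  t=0,i=6
  ###.# -> #   bit 29 = 1  t=0,i=7
  ###.. -> .   bit 28 = 0  t=3,i=23
  ##.## -> .   bit 27 = 0  t=0,i=8
  ##.#. -> #   bit 26 = 1  t=1,i=3
  ##..# -> #   bit 25 = 1  t=0,i=1
  ##... -> .   bit 24 = 0  t=0,i=18
  #.### -> .   bit 23 = 0  t=0,i=12
  #.##. -> .   bit 22 = 0  t=0,i=9
  #.#.# -> #   bit 21 = 1  t=1,i=4
  #.#.. -> .   bit 20 = 0  t=2,i=7
  #..## -> #   bit 19 = 1  t=0,i=2
  #..#. -> .   bit 18 = 0  t=1,i=16
  #...# -> .   bit 17 = 0  t=1,i=19
  #.... -> .   bit 16 = 0  t=0,i=19
  .#### -> #   bit 15 = 1  t=0,i=4
  .###. -> #   bit 14 = 1  t=0,i=13
  .##.# -> .   bit 13 = 0  t=0,i=10
  .##.. -> #   bit 12 = 1  t=0,i=0
  .#.## -> #   bit 11 = 1  t=0,i=23
  .#.#. -> .   bit 10 = 0  t=1,i=22
  .#..# -> #   bit 9 = 1  t=2,i=8
  .#... -> .   bit 8 = 0  t=1,i=18
  ..### -> .   bit 7 = 0  t=0,i=3
  ..##. -> #   bit 6 = 1  t=1,i=13
  ..#.# -> .   bit 5 = 0  t=0,i=22
  ..#.. -> #   bit 4 = 1  t=1,i=17
  ...## -> .   bit 3 = 0  t=1,i=12
  ...#. -> #   bit 2 = 1  t=0,i=21
  ....# -> .   bit 1 = 0  t=0,i=20
  ..... -> #   bit 0 = 1  t=1,i=10
  bits 01100110001010001101101001010101 = 1713953365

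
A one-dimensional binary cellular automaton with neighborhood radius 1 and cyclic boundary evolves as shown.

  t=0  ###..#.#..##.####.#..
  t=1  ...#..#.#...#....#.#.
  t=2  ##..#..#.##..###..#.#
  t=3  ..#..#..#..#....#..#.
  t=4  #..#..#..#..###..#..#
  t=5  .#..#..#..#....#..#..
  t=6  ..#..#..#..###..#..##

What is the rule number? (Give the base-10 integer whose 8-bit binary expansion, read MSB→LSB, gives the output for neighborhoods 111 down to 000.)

49

  ###|.  b7=0 t=0,i=1
  ##.|.  b6=0 t=0,i=2
  #.#|#  b5=1 t=0,i=6
  #..|#  b4=1 t=0,i=3
  .##|.  b3=0 t=0,i=0
  .#.|.  b2=0 t=0,i=5
  ..#|.  b1=0 t=0,i=4
  ...|#  b0=1 t=1,i=0
  bits 00110001 = 49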